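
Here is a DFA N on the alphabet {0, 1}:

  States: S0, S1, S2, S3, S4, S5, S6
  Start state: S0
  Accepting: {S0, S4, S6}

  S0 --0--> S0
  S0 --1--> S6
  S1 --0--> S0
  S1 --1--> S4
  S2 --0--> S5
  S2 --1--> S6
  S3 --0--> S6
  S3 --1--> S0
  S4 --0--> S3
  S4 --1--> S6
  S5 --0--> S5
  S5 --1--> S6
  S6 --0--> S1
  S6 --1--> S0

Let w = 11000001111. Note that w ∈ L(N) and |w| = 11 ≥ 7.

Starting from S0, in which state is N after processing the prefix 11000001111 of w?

S0

Run of N on the first 11 characters of w = 1 1 0 0 0 0 0 1 1 1 1:
  step 0: S0  (start)
  step 1: S6  (read 1: S0→S6)
  step 2: S0  (read 1: S6→S0)
  step 3: S0  (read 0: S0→S0)
  step 4: S0  (read 0: S0→S0)
  step 5: S0  (read 0: S0→S0)
  step 6: S0  (read 0: S0→S0)
  step 7: S0  (read 0: S0→S0)
  step 8: S6  (read 1: S0→S6)
  step 9: S0  (read 1: S6→S0)
  step 10: S6  (read 1: S0→S6)
  step 11: S0  (read 1: S6→S0)

After reading 11 characters, N is in state S0.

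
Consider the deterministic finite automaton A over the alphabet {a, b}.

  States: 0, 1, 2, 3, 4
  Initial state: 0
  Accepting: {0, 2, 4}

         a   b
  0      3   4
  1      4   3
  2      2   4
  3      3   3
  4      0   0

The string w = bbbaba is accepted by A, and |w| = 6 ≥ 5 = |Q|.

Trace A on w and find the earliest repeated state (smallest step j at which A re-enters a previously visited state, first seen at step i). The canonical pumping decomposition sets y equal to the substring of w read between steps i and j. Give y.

bb

Run of A on w = b b b a b a:
  step 0: 0  (start)
  step 1: 4  (read b: 0→4)
  step 2: 0  (read b: 4→0)   ← first repeat (0 seen earlier)
  step 3: 4  (read b: 0→4)
  step 4: 0  (read a: 4→0)
  step 5: 4  (read b: 0→4)
  step 6: 0  (read a: 4→0)

So i = 0, j = 2, giving x = w[0:0] = ε, y = w[0:2] = bb, z = w[2:6] = baba.
Check: |xy| = 2 ≤ 5 and |y| = 2 ≥ 1. Reading y takes A from 0 back to 0, so every xyⁱz is accepted.
With |Q| = 5, pigeonhole forces a state repeat no later than step 5; the substring read between the first and second visits to that state can be pumped.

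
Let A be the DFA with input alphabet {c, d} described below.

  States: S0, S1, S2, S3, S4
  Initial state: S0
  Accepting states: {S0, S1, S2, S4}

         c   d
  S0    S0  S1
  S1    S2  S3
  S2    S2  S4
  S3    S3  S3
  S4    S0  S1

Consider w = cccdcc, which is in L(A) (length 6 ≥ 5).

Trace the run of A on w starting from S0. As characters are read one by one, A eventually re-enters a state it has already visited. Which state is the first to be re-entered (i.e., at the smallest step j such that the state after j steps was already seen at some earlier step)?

S0

State sequence: S0 -c-> S0 -c-> S0 -c-> S0 -d-> S1 -c-> S2 -c-> S2
First repeat at step 1: S0 was already visited.

The earliest repeat is at step j = 1: A is in S0, which it already visited at step i = 0.
With |Q| = 5, pigeonhole forces a state repeat no later than step 5; the substring read between the first and second visits to that state can be pumped.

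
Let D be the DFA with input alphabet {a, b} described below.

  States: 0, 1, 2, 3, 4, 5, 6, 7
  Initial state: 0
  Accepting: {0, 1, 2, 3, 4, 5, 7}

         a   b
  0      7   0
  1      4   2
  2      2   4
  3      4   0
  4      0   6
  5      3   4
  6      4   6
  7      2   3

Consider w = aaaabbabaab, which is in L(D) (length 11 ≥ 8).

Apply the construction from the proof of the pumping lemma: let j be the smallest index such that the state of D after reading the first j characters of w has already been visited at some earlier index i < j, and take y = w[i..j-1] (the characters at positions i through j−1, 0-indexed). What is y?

a

State sequence: 0 -a-> 7 -a-> 2 -a-> 2 -a-> 2 -b-> 4 -b-> 6 -a-> 4 -b-> 6 -a-> 4 -a-> 0 -b-> 0
First repeat at step 3: 2 was already visited.

So i = 2, j = 3, giving x = w[0:2] = aa, y = w[2:3] = a, z = w[3:11] = abbabaab.
Check: |xy| = 3 ≤ 8 and |y| = 1 ≥ 1. Reading y takes D from 2 back to 2, so every xyⁱz is accepted.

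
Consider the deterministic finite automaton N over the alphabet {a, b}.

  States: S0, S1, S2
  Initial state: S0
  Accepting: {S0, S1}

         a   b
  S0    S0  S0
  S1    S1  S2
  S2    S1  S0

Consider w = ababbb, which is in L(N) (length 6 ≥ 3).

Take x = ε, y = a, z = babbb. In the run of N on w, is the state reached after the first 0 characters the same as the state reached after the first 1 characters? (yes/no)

State sequence: S0 -a-> S0

After x (step 0): S0. After xy (step 1): S0.
They match, so y = a drives N around a cycle from S0 back to itself; pumping y any number of times keeps N in S0 before reading z, and xyⁱz ∈ L(N) for every i ≥ 0.

yes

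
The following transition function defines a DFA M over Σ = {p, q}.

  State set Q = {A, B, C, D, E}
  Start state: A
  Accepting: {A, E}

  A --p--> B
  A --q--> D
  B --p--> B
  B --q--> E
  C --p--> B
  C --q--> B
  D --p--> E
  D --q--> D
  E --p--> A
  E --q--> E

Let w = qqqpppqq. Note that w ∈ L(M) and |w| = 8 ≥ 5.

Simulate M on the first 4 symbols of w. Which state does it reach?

Run of M on the first 4 characters of w = q q q p:
  step 0: A  (start)
  step 1: D  (read q: A→D)
  step 2: D  (read q: D→D)
  step 3: D  (read q: D→D)
  step 4: E  (read p: D→E)

After reading 4 characters, M is in state E.

E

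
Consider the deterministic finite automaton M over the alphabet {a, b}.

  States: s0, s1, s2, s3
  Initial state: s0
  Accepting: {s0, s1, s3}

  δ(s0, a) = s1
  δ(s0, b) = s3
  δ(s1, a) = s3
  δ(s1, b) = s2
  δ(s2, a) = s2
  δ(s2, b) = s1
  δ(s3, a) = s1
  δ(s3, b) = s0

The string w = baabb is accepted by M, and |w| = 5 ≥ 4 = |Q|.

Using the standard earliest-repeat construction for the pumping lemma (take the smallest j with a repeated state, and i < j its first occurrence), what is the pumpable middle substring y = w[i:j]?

aa

Run of M on w = b a a b b:
  step 0: s0  (start)
  step 1: s3  (read b: s0→s3)
  step 2: s1  (read a: s3→s1)
  step 3: s3  (read a: s1→s3)   ← first repeat (s3 seen earlier)
  step 4: s0  (read b: s3→s0)
  step 5: s3  (read b: s0→s3)

So i = 1, j = 3, giving x = w[0:1] = b, y = w[1:3] = aa, z = w[3:5] = bb.
Check: |xy| = 3 ≤ 4 and |y| = 2 ≥ 1. Reading y takes M from s3 back to s3, so every xyⁱz is accepted.
Since M has 4 states, any run of length ≥ 4 visits 4+1 states, so by pigeonhole some state repeats within the first 4 steps — that repeat gives the pumpable loop.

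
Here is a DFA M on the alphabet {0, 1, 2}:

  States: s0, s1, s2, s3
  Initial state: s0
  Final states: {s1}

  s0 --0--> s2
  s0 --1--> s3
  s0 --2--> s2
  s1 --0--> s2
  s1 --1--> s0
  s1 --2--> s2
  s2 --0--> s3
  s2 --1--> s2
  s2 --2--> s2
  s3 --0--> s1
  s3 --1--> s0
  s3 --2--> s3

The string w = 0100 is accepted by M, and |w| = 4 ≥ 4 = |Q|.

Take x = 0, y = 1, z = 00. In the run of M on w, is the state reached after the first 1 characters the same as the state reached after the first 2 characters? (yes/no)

yes

State sequence: s0 -0-> s2 -1-> s2

After x (step 1): s2. After xy (step 2): s2.
They match, so y = 1 drives M around a cycle from s2 back to itself; pumping y any number of times keeps M in s2 before reading z, and xyⁱz ∈ L(M) for every i ≥ 0.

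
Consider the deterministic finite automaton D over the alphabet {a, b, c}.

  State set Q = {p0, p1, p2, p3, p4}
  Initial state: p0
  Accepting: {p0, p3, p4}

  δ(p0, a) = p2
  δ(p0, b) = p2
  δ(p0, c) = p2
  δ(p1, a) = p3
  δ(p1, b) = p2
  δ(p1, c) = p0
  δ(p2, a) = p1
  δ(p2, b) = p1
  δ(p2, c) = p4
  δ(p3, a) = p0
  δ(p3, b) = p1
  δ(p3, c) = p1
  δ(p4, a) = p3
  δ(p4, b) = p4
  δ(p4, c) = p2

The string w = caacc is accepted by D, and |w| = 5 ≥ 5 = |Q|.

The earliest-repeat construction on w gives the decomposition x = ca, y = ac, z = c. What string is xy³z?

caacacacc

xy^3z = ca·ac·ac·ac·c = caacacacc.
Reading y = ac takes D from p1 back to p1, so after x·y·y·y the machine is still in p1, and z then leads to the accepting state p0. Hence caacacacc ∈ L(D).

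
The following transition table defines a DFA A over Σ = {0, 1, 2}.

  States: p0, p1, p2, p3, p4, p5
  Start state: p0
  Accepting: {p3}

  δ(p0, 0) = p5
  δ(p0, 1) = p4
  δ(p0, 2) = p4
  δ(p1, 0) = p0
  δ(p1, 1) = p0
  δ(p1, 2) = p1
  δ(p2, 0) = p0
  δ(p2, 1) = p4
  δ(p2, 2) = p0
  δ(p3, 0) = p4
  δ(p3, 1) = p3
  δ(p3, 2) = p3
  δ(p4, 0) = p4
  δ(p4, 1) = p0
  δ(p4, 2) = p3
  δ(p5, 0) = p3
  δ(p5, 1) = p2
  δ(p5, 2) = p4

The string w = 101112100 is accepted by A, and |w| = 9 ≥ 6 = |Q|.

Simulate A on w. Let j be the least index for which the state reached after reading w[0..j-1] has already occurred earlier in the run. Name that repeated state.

p4

State sequence: p0 -1-> p4 -0-> p4 -1-> p0 -1-> p4 -1-> p0 -2-> p4 -1-> p0 -0-> p5 -0-> p3
First repeat at step 2: p4 was already visited.

The earliest repeat is at step j = 2: A is in p4, which it already visited at step i = 1.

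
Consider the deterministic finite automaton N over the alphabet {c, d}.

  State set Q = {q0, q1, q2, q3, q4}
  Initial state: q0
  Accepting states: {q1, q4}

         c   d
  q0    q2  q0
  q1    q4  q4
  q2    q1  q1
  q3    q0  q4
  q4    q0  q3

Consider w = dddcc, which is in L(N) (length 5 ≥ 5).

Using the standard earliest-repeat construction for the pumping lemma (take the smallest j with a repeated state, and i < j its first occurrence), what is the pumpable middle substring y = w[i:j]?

State sequence: q0 -d-> q0 -d-> q0 -d-> q0 -c-> q2 -c-> q1
First repeat at step 1: q0 was already visited.

So i = 0, j = 1, giving x = w[0:0] = ε, y = w[0:1] = d, z = w[1:5] = ddcc.
Check: |xy| = 1 ≤ 5 and |y| = 1 ≥ 1. Reading y takes N from q0 back to q0, so every xyⁱz is accepted.

d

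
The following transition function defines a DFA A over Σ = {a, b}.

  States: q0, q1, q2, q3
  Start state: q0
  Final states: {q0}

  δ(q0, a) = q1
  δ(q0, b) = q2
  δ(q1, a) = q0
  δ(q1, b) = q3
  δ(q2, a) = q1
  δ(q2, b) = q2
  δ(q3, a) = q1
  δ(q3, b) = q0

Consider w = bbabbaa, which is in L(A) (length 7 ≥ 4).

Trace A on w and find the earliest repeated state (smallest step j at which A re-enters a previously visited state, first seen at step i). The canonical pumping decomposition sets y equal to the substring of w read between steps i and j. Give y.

Run of A on w = b b a b b a a:
  step 0: q0  (start)
  step 1: q2  (read b: q0→q2)
  step 2: q2  (read b: q2→q2)   ← first repeat (q2 seen earlier)
  step 3: q1  (read a: q2→q1)
  step 4: q3  (read b: q1→q3)
  step 5: q0  (read b: q3→q0)
  step 6: q1  (read a: q0→q1)
  step 7: q0  (read a: q1→q0)

So i = 1, j = 2, giving x = w[0:1] = b, y = w[1:2] = b, z = w[2:7] = abbaa.
Check: |xy| = 2 ≤ 4 and |y| = 1 ≥ 1. Reading y takes A from q2 back to q2, so every xyⁱz is accepted.
Since A has 4 states, any run of length ≥ 4 visits 4+1 states, so by pigeonhole some state repeats within the first 4 steps — that repeat gives the pumpable loop.

b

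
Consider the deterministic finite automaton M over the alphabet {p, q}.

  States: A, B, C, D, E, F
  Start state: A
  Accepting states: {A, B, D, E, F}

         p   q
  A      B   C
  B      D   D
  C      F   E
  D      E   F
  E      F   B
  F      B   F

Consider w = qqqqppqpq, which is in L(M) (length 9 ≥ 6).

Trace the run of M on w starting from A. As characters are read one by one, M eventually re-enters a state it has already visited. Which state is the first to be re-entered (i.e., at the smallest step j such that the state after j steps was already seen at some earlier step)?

E

Run of M on w = q q q q p p q p q:
  step 0: A  (start)
  step 1: C  (read q: A→C)
  step 2: E  (read q: C→E)
  step 3: B  (read q: E→B)
  step 4: D  (read q: B→D)
  step 5: E  (read p: D→E)   ← first repeat (E seen earlier)
  step 6: F  (read p: E→F)
  step 7: F  (read q: F→F)
  step 8: B  (read p: F→B)
  step 9: D  (read q: B→D)

The earliest repeat is at step j = 5: M is in E, which it already visited at step i = 2.
Since M has 6 states, any run of length ≥ 6 visits 6+1 states, so by pigeonhole some state repeats within the first 6 steps — that repeat gives the pumpable loop.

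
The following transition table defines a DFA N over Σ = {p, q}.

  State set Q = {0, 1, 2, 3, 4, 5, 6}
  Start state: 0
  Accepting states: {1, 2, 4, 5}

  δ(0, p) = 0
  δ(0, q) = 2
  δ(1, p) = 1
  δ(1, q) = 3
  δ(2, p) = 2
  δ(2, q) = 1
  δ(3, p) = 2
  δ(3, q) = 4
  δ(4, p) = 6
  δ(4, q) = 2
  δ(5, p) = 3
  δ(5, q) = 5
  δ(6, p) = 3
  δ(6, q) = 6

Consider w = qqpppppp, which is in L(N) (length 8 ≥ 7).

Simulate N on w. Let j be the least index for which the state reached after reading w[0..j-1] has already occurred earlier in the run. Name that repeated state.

Run of N on w = q q p p p p p p:
  step 0: 0  (start)
  step 1: 2  (read q: 0→2)
  step 2: 1  (read q: 2→1)
  step 3: 1  (read p: 1→1)   ← first repeat (1 seen earlier)
  step 4: 1  (read p: 1→1)
  step 5: 1  (read p: 1→1)
  step 6: 1  (read p: 1→1)
  step 7: 1  (read p: 1→1)
  step 8: 1  (read p: 1→1)

The earliest repeat is at step j = 3: N is in 1, which it already visited at step i = 2.
Pumping length from the standard proof: p = 7 (the number of states). The repeated state found above gives |xy| = j ≤ 7 and |y| = j − i ≥ 1.

1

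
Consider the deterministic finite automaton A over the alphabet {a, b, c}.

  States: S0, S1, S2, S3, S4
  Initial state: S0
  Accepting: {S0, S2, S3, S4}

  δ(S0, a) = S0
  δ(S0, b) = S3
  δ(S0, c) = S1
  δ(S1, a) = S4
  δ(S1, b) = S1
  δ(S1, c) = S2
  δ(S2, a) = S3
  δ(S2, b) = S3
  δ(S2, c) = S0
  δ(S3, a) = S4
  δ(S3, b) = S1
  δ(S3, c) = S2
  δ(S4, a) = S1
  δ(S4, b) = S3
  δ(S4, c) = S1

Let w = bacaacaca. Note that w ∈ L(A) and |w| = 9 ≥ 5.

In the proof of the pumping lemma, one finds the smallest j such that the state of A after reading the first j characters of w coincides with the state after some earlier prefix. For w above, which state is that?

Run of A on w = b a c a a c a c a:
  step 0: S0  (start)
  step 1: S3  (read b: S0→S3)
  step 2: S4  (read a: S3→S4)
  step 3: S1  (read c: S4→S1)
  step 4: S4  (read a: S1→S4)   ← first repeat (S4 seen earlier)
  step 5: S1  (read a: S4→S1)
  step 6: S2  (read c: S1→S2)
  step 7: S3  (read a: S2→S3)
  step 8: S2  (read c: S3→S2)
  step 9: S3  (read a: S2→S3)

The earliest repeat is at step j = 4: A is in S4, which it already visited at step i = 2.
Pumping length from the standard proof: p = 5 (the number of states). The repeated state found above gives |xy| = j ≤ 5 and |y| = j − i ≥ 1.

S4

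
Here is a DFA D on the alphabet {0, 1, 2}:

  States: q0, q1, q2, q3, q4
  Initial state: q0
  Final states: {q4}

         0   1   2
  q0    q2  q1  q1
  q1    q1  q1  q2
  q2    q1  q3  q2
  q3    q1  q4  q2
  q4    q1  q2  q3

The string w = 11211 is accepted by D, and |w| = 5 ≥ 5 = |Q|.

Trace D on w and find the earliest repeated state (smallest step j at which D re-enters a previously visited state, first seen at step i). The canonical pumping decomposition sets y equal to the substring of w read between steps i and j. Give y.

Run of D on w = 1 1 2 1 1:
  step 0: q0  (start)
  step 1: q1  (read 1: q0→q1)
  step 2: q1  (read 1: q1→q1)   ← first repeat (q1 seen earlier)
  step 3: q2  (read 2: q1→q2)
  step 4: q3  (read 1: q2→q3)
  step 5: q4  (read 1: q3→q4)

So i = 1, j = 2, giving x = w[0:1] = 1, y = w[1:2] = 1, z = w[2:5] = 211.
Check: |xy| = 2 ≤ 5 and |y| = 1 ≥ 1. Reading y takes D from q1 back to q1, so every xyⁱz is accepted.

1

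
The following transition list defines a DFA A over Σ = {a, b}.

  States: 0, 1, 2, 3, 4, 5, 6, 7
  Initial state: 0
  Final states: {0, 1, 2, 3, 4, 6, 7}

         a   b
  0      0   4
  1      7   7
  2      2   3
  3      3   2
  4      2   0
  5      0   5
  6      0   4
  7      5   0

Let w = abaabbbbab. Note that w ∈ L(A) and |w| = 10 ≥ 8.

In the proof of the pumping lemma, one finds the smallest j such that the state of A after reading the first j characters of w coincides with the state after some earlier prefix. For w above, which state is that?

State sequence: 0 -a-> 0 -b-> 4 -a-> 2 -a-> 2 -b-> 3 -b-> 2 -b-> 3 -b-> 2 -a-> 2 -b-> 3
First repeat at step 1: 0 was already visited.

The earliest repeat is at step j = 1: A is in 0, which it already visited at step i = 0.

0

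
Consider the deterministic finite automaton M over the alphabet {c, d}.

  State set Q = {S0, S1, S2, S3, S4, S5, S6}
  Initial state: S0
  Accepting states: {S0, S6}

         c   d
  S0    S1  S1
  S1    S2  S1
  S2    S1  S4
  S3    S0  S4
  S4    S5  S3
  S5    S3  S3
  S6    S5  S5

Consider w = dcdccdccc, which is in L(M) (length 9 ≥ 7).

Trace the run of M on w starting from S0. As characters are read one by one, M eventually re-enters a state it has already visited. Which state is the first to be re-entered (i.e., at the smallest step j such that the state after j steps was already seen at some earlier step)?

S4

Run of M on w = d c d c c d c c c:
  step 0: S0  (start)
  step 1: S1  (read d: S0→S1)
  step 2: S2  (read c: S1→S2)
  step 3: S4  (read d: S2→S4)
  step 4: S5  (read c: S4→S5)
  step 5: S3  (read c: S5→S3)
  step 6: S4  (read d: S3→S4)   ← first repeat (S4 seen earlier)
  step 7: S5  (read c: S4→S5)
  step 8: S3  (read c: S5→S3)
  step 9: S0  (read c: S3→S0)

The earliest repeat is at step j = 6: M is in S4, which it already visited at step i = 3.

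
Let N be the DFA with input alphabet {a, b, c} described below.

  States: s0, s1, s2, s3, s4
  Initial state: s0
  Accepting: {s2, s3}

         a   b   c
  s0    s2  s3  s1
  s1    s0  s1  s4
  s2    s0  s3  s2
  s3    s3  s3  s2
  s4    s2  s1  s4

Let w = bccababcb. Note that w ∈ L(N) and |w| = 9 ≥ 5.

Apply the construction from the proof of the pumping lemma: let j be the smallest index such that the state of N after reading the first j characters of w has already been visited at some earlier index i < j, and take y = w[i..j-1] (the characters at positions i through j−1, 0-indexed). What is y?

Run of N on w = b c c a b a b c b:
  step 0: s0  (start)
  step 1: s3  (read b: s0→s3)
  step 2: s2  (read c: s3→s2)
  step 3: s2  (read c: s2→s2)   ← first repeat (s2 seen earlier)
  step 4: s0  (read a: s2→s0)
  step 5: s3  (read b: s0→s3)
  step 6: s3  (read a: s3→s3)
  step 7: s3  (read b: s3→s3)
  step 8: s2  (read c: s3→s2)
  step 9: s3  (read b: s2→s3)

So i = 2, j = 3, giving x = w[0:2] = bc, y = w[2:3] = c, z = w[3:9] = ababcb.
Check: |xy| = 3 ≤ 5 and |y| = 1 ≥ 1. Reading y takes N from s2 back to s2, so every xyⁱz is accepted.

c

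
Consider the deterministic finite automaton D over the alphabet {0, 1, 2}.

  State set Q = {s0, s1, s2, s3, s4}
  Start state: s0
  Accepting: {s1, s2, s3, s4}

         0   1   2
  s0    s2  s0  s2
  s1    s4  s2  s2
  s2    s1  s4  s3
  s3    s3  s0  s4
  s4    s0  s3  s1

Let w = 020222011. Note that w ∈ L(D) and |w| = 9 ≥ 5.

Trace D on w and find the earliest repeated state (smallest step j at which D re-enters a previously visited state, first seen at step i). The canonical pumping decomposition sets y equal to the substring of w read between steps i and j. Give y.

State sequence: s0 -0-> s2 -2-> s3 -0-> s3 -2-> s4 -2-> s1 -2-> s2 -0-> s1 -1-> s2 -1-> s4
First repeat at step 3: s3 was already visited.

So i = 2, j = 3, giving x = w[0:2] = 02, y = w[2:3] = 0, z = w[3:9] = 222011.
Check: |xy| = 3 ≤ 5 and |y| = 1 ≥ 1. Reading y takes D from s3 back to s3, so every xyⁱz is accepted.

0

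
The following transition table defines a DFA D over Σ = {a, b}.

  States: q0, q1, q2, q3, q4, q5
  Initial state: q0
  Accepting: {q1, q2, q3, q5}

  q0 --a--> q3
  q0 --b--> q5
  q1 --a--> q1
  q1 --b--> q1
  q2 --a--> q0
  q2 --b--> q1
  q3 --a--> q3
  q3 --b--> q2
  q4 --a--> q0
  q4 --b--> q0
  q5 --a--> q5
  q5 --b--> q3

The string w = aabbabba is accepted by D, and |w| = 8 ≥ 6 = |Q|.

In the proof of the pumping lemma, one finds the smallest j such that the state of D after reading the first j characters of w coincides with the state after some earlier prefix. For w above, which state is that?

q3

Run of D on w = a a b b a b b a:
  step 0: q0  (start)
  step 1: q3  (read a: q0→q3)
  step 2: q3  (read a: q3→q3)   ← first repeat (q3 seen earlier)
  step 3: q2  (read b: q3→q2)
  step 4: q1  (read b: q2→q1)
  step 5: q1  (read a: q1→q1)
  step 6: q1  (read b: q1→q1)
  step 7: q1  (read b: q1→q1)
  step 8: q1  (read a: q1→q1)

The earliest repeat is at step j = 2: D is in q3, which it already visited at step i = 1.
Since D has 6 states, any run of length ≥ 6 visits 6+1 states, so by pigeonhole some state repeats within the first 6 steps — that repeat gives the pumpable loop.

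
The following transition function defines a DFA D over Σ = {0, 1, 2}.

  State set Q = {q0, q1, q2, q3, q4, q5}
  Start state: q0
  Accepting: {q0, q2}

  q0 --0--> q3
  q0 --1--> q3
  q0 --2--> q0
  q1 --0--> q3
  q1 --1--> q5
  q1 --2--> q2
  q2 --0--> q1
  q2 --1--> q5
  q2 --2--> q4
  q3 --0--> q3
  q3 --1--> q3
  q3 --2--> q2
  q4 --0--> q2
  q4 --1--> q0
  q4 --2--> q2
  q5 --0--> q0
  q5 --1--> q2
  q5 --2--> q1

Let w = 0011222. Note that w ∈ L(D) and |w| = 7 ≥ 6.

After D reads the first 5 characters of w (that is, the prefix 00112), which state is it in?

State sequence: q0 -0-> q3 -0-> q3 -1-> q3 -1-> q3 -2-> q2

After reading 5 characters, D is in state q2.

q2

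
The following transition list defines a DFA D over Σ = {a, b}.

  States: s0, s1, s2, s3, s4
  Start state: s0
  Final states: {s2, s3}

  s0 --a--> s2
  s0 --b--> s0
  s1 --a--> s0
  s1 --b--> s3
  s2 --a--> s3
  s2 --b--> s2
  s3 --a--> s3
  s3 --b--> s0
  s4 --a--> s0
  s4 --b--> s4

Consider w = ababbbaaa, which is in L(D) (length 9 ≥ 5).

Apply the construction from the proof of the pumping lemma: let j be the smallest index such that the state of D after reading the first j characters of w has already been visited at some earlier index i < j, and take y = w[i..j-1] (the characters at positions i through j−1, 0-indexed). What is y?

b

State sequence: s0 -a-> s2 -b-> s2 -a-> s3 -b-> s0 -b-> s0 -b-> s0 -a-> s2 -a-> s3 -a-> s3
First repeat at step 2: s2 was already visited.

So i = 1, j = 2, giving x = w[0:1] = a, y = w[1:2] = b, z = w[2:9] = abbbaaa.
Check: |xy| = 2 ≤ 5 and |y| = 1 ≥ 1. Reading y takes D from s2 back to s2, so every xyⁱz is accepted.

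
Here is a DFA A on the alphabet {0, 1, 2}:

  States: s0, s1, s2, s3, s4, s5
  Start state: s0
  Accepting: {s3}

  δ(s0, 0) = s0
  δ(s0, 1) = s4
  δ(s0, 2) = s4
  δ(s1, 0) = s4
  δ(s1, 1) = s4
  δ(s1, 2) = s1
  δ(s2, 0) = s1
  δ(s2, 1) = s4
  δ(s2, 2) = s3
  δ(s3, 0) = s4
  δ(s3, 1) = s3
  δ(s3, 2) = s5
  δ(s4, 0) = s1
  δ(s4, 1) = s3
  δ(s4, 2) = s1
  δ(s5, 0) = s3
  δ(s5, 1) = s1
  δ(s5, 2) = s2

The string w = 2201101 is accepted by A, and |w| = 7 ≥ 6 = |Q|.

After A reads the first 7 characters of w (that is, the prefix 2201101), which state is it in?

s3

State sequence: s0 -2-> s4 -2-> s1 -0-> s4 -1-> s3 -1-> s3 -0-> s4 -1-> s3

After reading 7 characters, A is in state s3.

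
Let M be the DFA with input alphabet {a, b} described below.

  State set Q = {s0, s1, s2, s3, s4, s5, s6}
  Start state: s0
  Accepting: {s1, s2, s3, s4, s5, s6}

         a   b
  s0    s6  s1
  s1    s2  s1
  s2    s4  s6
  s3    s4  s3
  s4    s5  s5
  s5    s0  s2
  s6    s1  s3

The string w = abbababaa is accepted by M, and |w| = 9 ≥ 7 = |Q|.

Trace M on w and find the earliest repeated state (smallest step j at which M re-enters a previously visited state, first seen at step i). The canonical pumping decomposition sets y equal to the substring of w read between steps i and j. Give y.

State sequence: s0 -a-> s6 -b-> s3 -b-> s3 -a-> s4 -b-> s5 -a-> s0 -b-> s1 -a-> s2 -a-> s4
First repeat at step 3: s3 was already visited.

So i = 2, j = 3, giving x = w[0:2] = ab, y = w[2:3] = b, z = w[3:9] = ababaa.
Check: |xy| = 3 ≤ 7 and |y| = 1 ≥ 1. Reading y takes M from s3 back to s3, so every xyⁱz is accepted.
With |Q| = 7, pigeonhole forces a state repeat no later than step 7; the substring read between the first and second visits to that state can be pumped.

b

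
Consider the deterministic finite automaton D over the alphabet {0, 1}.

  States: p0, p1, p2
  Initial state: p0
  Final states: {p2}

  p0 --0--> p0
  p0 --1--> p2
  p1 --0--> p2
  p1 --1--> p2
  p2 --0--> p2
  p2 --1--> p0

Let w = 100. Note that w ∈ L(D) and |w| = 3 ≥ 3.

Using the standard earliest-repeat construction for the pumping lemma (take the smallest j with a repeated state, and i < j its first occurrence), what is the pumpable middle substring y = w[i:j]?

Run of D on w = 1 0 0:
  step 0: p0  (start)
  step 1: p2  (read 1: p0→p2)
  step 2: p2  (read 0: p2→p2)   ← first repeat (p2 seen earlier)
  step 3: p2  (read 0: p2→p2)

So i = 1, j = 2, giving x = w[0:1] = 1, y = w[1:2] = 0, z = w[2:3] = 0.
Check: |xy| = 2 ≤ 3 and |y| = 1 ≥ 1. Reading y takes D from p2 back to p2, so every xyⁱz is accepted.

0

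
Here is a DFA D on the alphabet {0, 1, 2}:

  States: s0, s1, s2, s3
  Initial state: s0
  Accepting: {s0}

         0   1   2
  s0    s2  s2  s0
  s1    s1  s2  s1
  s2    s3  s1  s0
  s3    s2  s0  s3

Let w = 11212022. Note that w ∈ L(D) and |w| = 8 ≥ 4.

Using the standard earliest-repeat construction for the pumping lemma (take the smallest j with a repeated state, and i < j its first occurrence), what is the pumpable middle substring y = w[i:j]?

Run of D on w = 1 1 2 1 2 0 2 2:
  step 0: s0  (start)
  step 1: s2  (read 1: s0→s2)
  step 2: s1  (read 1: s2→s1)
  step 3: s1  (read 2: s1→s1)   ← first repeat (s1 seen earlier)
  step 4: s2  (read 1: s1→s2)
  step 5: s0  (read 2: s2→s0)
  step 6: s2  (read 0: s0→s2)
  step 7: s0  (read 2: s2→s0)
  step 8: s0  (read 2: s0→s0)

So i = 2, j = 3, giving x = w[0:2] = 11, y = w[2:3] = 2, z = w[3:8] = 12022.
Check: |xy| = 3 ≤ 4 and |y| = 1 ≥ 1. Reading y takes D from s1 back to s1, so every xyⁱz is accepted.

2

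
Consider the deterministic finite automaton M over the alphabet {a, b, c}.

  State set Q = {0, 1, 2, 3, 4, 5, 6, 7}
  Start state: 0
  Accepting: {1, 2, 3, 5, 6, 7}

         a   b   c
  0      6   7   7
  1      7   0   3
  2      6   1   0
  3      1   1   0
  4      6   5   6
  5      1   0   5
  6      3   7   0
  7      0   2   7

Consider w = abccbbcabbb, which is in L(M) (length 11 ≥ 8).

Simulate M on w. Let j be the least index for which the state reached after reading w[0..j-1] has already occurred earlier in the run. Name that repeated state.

7

State sequence: 0 -a-> 6 -b-> 7 -c-> 7 -c-> 7 -b-> 2 -b-> 1 -c-> 3 -a-> 1 -b-> 0 -b-> 7 -b-> 2
First repeat at step 3: 7 was already visited.

The earliest repeat is at step j = 3: M is in 7, which it already visited at step i = 2.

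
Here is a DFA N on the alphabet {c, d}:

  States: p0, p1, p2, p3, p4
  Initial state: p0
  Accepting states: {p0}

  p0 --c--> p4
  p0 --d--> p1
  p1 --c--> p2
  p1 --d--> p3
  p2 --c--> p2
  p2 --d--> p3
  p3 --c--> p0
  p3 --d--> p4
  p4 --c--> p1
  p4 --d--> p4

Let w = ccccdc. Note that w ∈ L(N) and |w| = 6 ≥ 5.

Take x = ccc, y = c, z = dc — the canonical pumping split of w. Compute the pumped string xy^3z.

xy^3z = ccc·c·c·c·dc = ccccccdc.
Reading y = c takes N from p2 back to p2, so after x·y·y·y the machine is still in p2, and z then leads to the accepting state p0. Hence ccccccdc ∈ L(N).

ccccccdc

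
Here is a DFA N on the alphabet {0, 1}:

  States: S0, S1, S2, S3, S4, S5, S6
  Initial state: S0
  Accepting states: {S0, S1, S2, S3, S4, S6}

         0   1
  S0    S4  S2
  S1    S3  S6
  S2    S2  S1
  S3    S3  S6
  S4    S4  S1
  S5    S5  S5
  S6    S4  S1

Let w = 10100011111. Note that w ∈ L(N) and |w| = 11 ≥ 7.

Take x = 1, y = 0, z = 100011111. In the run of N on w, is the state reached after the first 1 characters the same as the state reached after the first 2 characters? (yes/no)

State sequence: S0 -1-> S2 -0-> S2

After x (step 1): S2. After xy (step 2): S2.
They match, so y = 0 drives N around a cycle from S2 back to itself; pumping y any number of times keeps N in S2 before reading z, and xyⁱz ∈ L(N) for every i ≥ 0.

yes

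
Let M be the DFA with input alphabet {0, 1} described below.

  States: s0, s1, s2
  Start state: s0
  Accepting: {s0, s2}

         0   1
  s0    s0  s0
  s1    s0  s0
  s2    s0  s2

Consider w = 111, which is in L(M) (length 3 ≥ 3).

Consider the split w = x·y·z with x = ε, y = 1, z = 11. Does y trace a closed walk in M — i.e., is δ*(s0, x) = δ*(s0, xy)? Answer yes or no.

Run of M on the first 1 characters of w = 1:
  step 0: s0  (start)
  step 1: s0  (read 1: s0→s0)

After x (step 0): s0. After xy (step 1): s0.
They match, so y = 1 drives M around a cycle from s0 back to itself; pumping y any number of times keeps M in s0 before reading z, and xyⁱz ∈ L(M) for every i ≥ 0.

yes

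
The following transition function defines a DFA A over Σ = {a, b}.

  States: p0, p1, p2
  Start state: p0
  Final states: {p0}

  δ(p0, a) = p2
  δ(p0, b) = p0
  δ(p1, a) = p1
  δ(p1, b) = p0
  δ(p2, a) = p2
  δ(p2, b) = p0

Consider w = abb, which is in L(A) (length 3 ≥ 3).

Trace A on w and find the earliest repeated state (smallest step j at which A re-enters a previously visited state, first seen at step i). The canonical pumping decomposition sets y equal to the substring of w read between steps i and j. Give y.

State sequence: p0 -a-> p2 -b-> p0 -b-> p0
First repeat at step 2: p0 was already visited.

So i = 0, j = 2, giving x = w[0:0] = ε, y = w[0:2] = ab, z = w[2:3] = b.
Check: |xy| = 2 ≤ 3 and |y| = 2 ≥ 1. Reading y takes A from p0 back to p0, so every xyⁱz is accepted.
The DFA has 3 states, so the proof of the pumping lemma guarantees a repeated state among the first 3+1 visited; the segment between the two visits is the pumpable y.

ab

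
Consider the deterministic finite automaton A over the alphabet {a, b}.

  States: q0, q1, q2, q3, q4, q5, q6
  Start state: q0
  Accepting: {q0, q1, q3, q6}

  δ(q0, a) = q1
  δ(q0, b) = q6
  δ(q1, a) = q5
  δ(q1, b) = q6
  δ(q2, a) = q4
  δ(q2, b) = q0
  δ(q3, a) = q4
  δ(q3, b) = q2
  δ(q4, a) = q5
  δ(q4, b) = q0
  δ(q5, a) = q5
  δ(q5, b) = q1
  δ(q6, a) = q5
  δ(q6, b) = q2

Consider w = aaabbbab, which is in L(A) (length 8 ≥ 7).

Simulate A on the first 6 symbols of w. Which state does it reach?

q2

Run of A on the first 6 characters of w = a a a b b b:
  step 0: q0  (start)
  step 1: q1  (read a: q0→q1)
  step 2: q5  (read a: q1→q5)
  step 3: q5  (read a: q5→q5)
  step 4: q1  (read b: q5→q1)
  step 5: q6  (read b: q1→q6)
  step 6: q2  (read b: q6→q2)

After reading 6 characters, A is in state q2.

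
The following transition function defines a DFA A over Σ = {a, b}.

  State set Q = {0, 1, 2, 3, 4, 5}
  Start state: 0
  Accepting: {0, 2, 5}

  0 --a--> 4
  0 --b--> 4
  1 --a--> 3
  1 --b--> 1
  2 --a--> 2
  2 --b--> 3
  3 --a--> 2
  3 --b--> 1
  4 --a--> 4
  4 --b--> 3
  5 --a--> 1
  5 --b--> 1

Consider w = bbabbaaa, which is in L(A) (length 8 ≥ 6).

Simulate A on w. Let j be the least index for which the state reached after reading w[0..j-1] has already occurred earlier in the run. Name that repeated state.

3

State sequence: 0 -b-> 4 -b-> 3 -a-> 2 -b-> 3 -b-> 1 -a-> 3 -a-> 2 -a-> 2
First repeat at step 4: 3 was already visited.

The earliest repeat is at step j = 4: A is in 3, which it already visited at step i = 2.
Since A has 6 states, any run of length ≥ 6 visits 6+1 states, so by pigeonhole some state repeats within the first 6 steps — that repeat gives the pumpable loop.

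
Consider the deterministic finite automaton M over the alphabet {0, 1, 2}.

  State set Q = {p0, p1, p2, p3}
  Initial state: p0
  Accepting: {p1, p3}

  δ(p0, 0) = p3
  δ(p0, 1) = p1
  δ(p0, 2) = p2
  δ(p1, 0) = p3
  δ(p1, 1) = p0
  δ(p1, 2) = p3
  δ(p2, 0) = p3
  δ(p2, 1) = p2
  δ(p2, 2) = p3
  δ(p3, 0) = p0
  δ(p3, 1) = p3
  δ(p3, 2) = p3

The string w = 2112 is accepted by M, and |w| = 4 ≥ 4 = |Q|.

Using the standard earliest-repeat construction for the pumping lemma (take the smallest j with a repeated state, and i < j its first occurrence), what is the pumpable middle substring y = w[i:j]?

1

State sequence: p0 -2-> p2 -1-> p2 -1-> p2 -2-> p3
First repeat at step 2: p2 was already visited.

So i = 1, j = 2, giving x = w[0:1] = 2, y = w[1:2] = 1, z = w[2:4] = 12.
Check: |xy| = 2 ≤ 4 and |y| = 1 ≥ 1. Reading y takes M from p2 back to p2, so every xyⁱz is accepted.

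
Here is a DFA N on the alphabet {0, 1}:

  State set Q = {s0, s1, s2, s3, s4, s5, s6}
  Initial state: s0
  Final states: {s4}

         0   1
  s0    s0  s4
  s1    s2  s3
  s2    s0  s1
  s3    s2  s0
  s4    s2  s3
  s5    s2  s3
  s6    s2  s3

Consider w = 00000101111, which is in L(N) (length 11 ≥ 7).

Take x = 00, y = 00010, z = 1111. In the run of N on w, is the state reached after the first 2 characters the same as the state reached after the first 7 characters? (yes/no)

no

Run of N on the first 7 characters of w = 0 0 0 0 0 1 0:
  step 0: s0  (start)
  step 1: s0  (read 0: s0→s0)
  step 2: s0  (read 0: s0→s0)
  step 3: s0  (read 0: s0→s0)
  step 4: s0  (read 0: s0→s0)
  step 5: s0  (read 0: s0→s0)
  step 6: s4  (read 1: s0→s4)
  step 7: s2  (read 0: s4→s2)

After x (step 2): s0. After xy (step 7): s2.
They differ (s0 ≠ s2), so y is not a cycle from the state after x; this split is not the one the pumping-lemma construction produces, and pumping y need not keep the string in L(N).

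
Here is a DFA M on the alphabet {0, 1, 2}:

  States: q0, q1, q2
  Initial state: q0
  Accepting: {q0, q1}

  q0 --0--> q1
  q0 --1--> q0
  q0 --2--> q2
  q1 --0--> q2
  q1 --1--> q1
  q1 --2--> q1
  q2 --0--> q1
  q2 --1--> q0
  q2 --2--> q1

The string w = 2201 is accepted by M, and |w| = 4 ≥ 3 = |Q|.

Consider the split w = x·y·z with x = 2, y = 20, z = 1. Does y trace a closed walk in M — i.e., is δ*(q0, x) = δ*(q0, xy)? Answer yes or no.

yes

Run of M on the first 3 characters of w = 2 2 0:
  step 0: q0  (start)
  step 1: q2  (read 2: q0→q2)
  step 2: q1  (read 2: q2→q1)
  step 3: q2  (read 0: q1→q2)

After x (step 1): q2. After xy (step 3): q2.
They match, so y = 20 drives M around a cycle from q2 back to itself; pumping y any number of times keeps M in q2 before reading z, and xyⁱz ∈ L(M) for every i ≥ 0.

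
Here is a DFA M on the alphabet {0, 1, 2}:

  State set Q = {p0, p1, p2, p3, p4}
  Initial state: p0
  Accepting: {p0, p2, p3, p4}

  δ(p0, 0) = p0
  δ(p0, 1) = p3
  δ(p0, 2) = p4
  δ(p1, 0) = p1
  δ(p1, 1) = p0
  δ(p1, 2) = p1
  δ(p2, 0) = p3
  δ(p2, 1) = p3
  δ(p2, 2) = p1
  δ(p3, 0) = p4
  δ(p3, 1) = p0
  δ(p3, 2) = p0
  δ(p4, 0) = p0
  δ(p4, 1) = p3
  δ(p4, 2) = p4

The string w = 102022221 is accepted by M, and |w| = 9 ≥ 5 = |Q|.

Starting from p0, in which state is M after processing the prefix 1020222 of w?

State sequence: p0 -1-> p3 -0-> p4 -2-> p4 -0-> p0 -2-> p4 -2-> p4 -2-> p4

After reading 7 characters, M is in state p4.

p4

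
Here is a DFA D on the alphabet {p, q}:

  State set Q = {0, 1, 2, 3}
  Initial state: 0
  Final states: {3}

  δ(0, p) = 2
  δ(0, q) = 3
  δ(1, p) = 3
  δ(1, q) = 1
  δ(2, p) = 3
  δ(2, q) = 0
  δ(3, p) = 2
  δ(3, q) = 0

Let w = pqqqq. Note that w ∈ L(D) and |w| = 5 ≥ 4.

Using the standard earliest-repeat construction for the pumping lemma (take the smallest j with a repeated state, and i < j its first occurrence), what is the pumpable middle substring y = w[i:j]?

pq

Run of D on w = p q q q q:
  step 0: 0  (start)
  step 1: 2  (read p: 0→2)
  step 2: 0  (read q: 2→0)   ← first repeat (0 seen earlier)
  step 3: 3  (read q: 0→3)
  step 4: 0  (read q: 3→0)
  step 5: 3  (read q: 0→3)

So i = 0, j = 2, giving x = w[0:0] = ε, y = w[0:2] = pq, z = w[2:5] = qqq.
Check: |xy| = 2 ≤ 4 and |y| = 2 ≥ 1. Reading y takes D from 0 back to 0, so every xyⁱz is accepted.
Pumping length from the standard proof: p = 4 (the number of states). The repeated state found above gives |xy| = j ≤ 4 and |y| = j − i ≥ 1.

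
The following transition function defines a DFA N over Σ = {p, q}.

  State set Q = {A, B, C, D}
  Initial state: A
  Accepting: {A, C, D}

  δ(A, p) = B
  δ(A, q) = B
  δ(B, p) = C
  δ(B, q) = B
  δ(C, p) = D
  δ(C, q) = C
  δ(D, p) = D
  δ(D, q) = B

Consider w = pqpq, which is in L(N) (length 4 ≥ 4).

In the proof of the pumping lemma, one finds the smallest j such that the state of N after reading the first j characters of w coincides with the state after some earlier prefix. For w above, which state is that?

State sequence: A -p-> B -q-> B -p-> C -q-> C
First repeat at step 2: B was already visited.

The earliest repeat is at step j = 2: N is in B, which it already visited at step i = 1.
Pumping length from the standard proof: p = 4 (the number of states). The repeated state found above gives |xy| = j ≤ 4 and |y| = j − i ≥ 1.

B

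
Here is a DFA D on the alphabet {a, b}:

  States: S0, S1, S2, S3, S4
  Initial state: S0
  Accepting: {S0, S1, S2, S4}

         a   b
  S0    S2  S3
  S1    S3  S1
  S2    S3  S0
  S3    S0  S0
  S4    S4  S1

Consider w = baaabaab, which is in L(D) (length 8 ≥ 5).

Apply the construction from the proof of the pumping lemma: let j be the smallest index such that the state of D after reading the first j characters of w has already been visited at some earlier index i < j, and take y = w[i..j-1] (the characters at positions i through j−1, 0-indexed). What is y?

State sequence: S0 -b-> S3 -a-> S0 -a-> S2 -a-> S3 -b-> S0 -a-> S2 -a-> S3 -b-> S0
First repeat at step 2: S0 was already visited.

So i = 0, j = 2, giving x = w[0:0] = ε, y = w[0:2] = ba, z = w[2:8] = aabaab.
Check: |xy| = 2 ≤ 5 and |y| = 2 ≥ 1. Reading y takes D from S0 back to S0, so every xyⁱz is accepted.
The DFA has 5 states, so the proof of the pumping lemma guarantees a repeated state among the first 5+1 visited; the segment between the two visits is the pumpable y.

ba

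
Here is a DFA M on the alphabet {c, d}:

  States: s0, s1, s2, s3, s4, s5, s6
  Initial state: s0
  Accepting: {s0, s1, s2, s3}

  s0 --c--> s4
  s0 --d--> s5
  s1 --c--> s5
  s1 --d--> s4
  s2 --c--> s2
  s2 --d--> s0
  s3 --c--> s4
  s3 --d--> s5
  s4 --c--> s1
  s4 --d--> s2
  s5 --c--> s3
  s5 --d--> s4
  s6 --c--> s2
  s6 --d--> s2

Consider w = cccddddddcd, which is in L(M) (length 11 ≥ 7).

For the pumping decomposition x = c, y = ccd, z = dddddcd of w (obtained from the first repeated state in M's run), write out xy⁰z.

xy⁰z = xz = c·dddddcd = cdddddcd.
Reading y = ccd takes M from s4 back to s4, so after x the machine is still in s4, and z then leads to the accepting state s0. Hence cdddddcd ∈ L(M).

cdddddcd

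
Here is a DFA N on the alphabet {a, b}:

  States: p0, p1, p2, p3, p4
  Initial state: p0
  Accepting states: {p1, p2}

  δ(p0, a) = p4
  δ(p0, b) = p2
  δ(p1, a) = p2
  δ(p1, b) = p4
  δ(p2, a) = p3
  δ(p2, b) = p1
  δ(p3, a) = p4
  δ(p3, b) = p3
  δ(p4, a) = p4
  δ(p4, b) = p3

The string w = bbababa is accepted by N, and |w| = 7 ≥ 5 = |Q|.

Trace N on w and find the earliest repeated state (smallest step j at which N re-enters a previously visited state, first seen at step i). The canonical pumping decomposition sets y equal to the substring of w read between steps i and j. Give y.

Run of N on w = b b a b a b a:
  step 0: p0  (start)
  step 1: p2  (read b: p0→p2)
  step 2: p1  (read b: p2→p1)
  step 3: p2  (read a: p1→p2)   ← first repeat (p2 seen earlier)
  step 4: p1  (read b: p2→p1)
  step 5: p2  (read a: p1→p2)
  step 6: p1  (read b: p2→p1)
  step 7: p2  (read a: p1→p2)

So i = 1, j = 3, giving x = w[0:1] = b, y = w[1:3] = ba, z = w[3:7] = baba.
Check: |xy| = 3 ≤ 5 and |y| = 2 ≥ 1. Reading y takes N from p2 back to p2, so every xyⁱz is accepted.
Since N has 5 states, any run of length ≥ 5 visits 5+1 states, so by pigeonhole some state repeats within the first 5 steps — that repeat gives the pumpable loop.

ba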